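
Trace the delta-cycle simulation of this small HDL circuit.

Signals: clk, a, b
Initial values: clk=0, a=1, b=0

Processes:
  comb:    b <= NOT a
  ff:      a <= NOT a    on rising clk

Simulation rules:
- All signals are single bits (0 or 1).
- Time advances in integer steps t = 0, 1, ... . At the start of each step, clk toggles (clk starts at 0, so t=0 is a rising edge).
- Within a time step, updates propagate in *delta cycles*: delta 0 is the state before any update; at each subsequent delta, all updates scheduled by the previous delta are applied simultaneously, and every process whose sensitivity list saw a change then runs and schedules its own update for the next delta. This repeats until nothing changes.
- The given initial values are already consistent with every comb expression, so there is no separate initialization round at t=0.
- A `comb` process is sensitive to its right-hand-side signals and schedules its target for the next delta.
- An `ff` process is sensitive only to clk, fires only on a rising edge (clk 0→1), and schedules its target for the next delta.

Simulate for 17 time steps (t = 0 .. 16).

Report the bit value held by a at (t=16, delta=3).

t=0 Δ0: a=1 clk=0 b=0
  Δ1: clk:0→1
  Δ2: a:1→0
  Δ3: b:0→1
  (3Δ to stable)
t=1 Δ0: a=0 clk=1 b=1
  Δ1: clk:1→0
  (1Δ to stable)
t=2 Δ0: a=0 clk=0 b=1
  Δ1: clk:0→1
  Δ2: a:0→1
  Δ3: b:1→0
  (3Δ to stable)
t=3 Δ0: a=1 clk=1 b=0
  Δ1: clk:1→0
  (1Δ to stable)
t=4 Δ0: a=1 clk=0 b=0
  Δ1: clk:0→1
  Δ2: a:1→0
  Δ3: b:0→1
  (3Δ to stable)
t=5 Δ0: a=0 clk=1 b=1
  Δ1: clk:1→0
  (1Δ to stable)
t=6 Δ0: a=0 clk=0 b=1
  Δ1: clk:0→1
  Δ2: a:0→1
  Δ3: b:1→0
  (3Δ to stable)
t=7 Δ0: a=1 clk=1 b=0
  Δ1: clk:1→0
  (1Δ to stable)
t=8 Δ0: a=1 clk=0 b=0
  Δ1: clk:0→1
  Δ2: a:1→0
  Δ3: b:0→1
  (3Δ to stable)
t=9 Δ0: a=0 clk=1 b=1
  Δ1: clk:1→0
  (1Δ to stable)
t=10 Δ0: a=0 clk=0 b=1
  Δ1: clk:0→1
  Δ2: a:0→1
  Δ3: b:1→0
  (3Δ to stable)
t=11 Δ0: a=1 clk=1 b=0
  Δ1: clk:1→0
  (1Δ to stable)
t=12 Δ0: a=1 clk=0 b=0
  Δ1: clk:0→1
  Δ2: a:1→0
  Δ3: b:0→1
  (3Δ to stable)
t=13 Δ0: a=0 clk=1 b=1
  Δ1: clk:1→0
  (1Δ to stable)
t=14 Δ0: a=0 clk=0 b=1
  Δ1: clk:0→1
  Δ2: a:0→1
  Δ3: b:1→0
  (3Δ to stable)
t=15 Δ0: a=1 clk=1 b=0
  Δ1: clk:1→0
  (1Δ to stable)
t=16 Δ0: a=1 clk=0 b=0
  Δ1: clk:0→1
  Δ2: a:1→0
  Δ3: b:0→1
  (3Δ to stable)

0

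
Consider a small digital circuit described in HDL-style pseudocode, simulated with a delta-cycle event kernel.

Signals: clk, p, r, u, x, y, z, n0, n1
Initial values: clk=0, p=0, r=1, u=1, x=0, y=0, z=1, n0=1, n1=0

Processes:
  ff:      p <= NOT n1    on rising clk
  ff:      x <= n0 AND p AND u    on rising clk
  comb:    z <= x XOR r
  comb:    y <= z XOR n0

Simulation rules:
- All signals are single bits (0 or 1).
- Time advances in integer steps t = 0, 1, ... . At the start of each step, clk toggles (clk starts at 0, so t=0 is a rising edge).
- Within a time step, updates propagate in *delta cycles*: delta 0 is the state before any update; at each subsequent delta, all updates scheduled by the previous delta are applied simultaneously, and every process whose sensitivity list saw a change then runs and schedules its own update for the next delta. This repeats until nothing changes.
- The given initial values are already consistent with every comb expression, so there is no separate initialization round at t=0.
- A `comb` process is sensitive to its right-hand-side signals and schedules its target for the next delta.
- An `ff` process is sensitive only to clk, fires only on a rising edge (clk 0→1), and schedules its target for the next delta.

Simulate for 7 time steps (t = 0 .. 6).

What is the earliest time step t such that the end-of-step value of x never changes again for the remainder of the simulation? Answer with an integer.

2

t0.Δ0 y=0 clk=0 n0=1 n1=0 u=1 z=1 p=0 r=1 x=0
t0.Δ1 y=0 clk=1 n0=1 n1=0 u=1 z=1 p=0 r=1 x=0
t0.Δ2 y=0 clk=1 n0=1 n1=0 u=1 z=1 p=1 r=1 x=0
t1.Δ0 y=0 clk=1 n0=1 n1=0 u=1 z=1 p=1 r=1 x=0
t1.Δ1 y=0 clk=0 n0=1 n1=0 u=1 z=1 p=1 r=1 x=0
t2.Δ0 y=0 clk=0 n0=1 n1=0 u=1 z=1 p=1 r=1 x=0
t2.Δ1 y=0 clk=1 n0=1 n1=0 u=1 z=1 p=1 r=1 x=0
t2.Δ2 y=0 clk=1 n0=1 n1=0 u=1 z=1 p=1 r=1 x=1
t2.Δ3 y=0 clk=1 n0=1 n1=0 u=1 z=0 p=1 r=1 x=1
t2.Δ4 y=1 clk=1 n0=1 n1=0 u=1 z=0 p=1 r=1 x=1
t3.Δ0 y=1 clk=1 n0=1 n1=0 u=1 z=0 p=1 r=1 x=1
t3.Δ1 y=1 clk=0 n0=1 n1=0 u=1 z=0 p=1 r=1 x=1
t4.Δ0 y=1 clk=0 n0=1 n1=0 u=1 z=0 p=1 r=1 x=1
t4.Δ1 y=1 clk=1 n0=1 n1=0 u=1 z=0 p=1 r=1 x=1
t5.Δ0 y=1 clk=1 n0=1 n1=0 u=1 z=0 p=1 r=1 x=1
t5.Δ1 y=1 clk=0 n0=1 n1=0 u=1 z=0 p=1 r=1 x=1
t6.Δ0 y=1 clk=0 n0=1 n1=0 u=1 z=0 p=1 r=1 x=1
t6.Δ1 y=1 clk=1 n0=1 n1=0 u=1 z=0 p=1 r=1 x=1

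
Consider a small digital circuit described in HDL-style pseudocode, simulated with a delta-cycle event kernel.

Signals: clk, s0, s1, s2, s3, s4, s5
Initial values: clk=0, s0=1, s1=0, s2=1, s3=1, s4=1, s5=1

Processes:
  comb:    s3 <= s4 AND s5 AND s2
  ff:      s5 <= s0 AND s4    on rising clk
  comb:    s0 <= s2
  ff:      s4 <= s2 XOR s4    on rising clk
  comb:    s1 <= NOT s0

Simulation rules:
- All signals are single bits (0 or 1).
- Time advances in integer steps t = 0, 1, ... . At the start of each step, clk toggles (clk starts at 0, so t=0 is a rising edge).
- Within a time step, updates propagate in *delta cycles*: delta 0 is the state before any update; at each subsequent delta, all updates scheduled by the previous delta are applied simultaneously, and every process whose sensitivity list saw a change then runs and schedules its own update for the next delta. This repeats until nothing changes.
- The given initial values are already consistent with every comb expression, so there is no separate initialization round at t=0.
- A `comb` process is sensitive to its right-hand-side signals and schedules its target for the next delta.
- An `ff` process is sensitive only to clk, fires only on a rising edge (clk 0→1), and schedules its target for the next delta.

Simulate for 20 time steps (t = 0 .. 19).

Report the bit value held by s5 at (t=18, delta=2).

[bits: s2,s4,s0,clk,s3,s5,s1]
t=0: Δ0=1110110 Δ1=1111110 Δ2=1011110 Δ3=1011010 | 3Δ
t=1: Δ0=1011010 Δ1=1010010 | 1Δ
t=2: Δ0=1010010 Δ1=1011010 Δ2=1111000 | 2Δ
t=3: Δ0=1111000 Δ1=1110000 | 1Δ
t=4: Δ0=1110000 Δ1=1111000 Δ2=1011010 | 2Δ
t=5: Δ0=1011010 Δ1=1010010 | 1Δ
t=6: Δ0=1010010 Δ1=1011010 Δ2=1111000 | 2Δ
t=7: Δ0=1111000 Δ1=1110000 | 1Δ
t=8: Δ0=1110000 Δ1=1111000 Δ2=1011010 | 2Δ
t=9: Δ0=1011010 Δ1=1010010 | 1Δ
t=10: Δ0=1010010 Δ1=1011010 Δ2=1111000 | 2Δ
t=11: Δ0=1111000 Δ1=1110000 | 1Δ
t=12: Δ0=1110000 Δ1=1111000 Δ2=1011010 | 2Δ
t=13: Δ0=1011010 Δ1=1010010 | 1Δ
t=14: Δ0=1010010 Δ1=1011010 Δ2=1111000 | 2Δ
t=15: Δ0=1111000 Δ1=1110000 | 1Δ
t=16: Δ0=1110000 Δ1=1111000 Δ2=1011010 | 2Δ
t=17: Δ0=1011010 Δ1=1010010 | 1Δ
t=18: Δ0=1010010 Δ1=1011010 Δ2=1111000 | 2Δ
t=19: Δ0=1111000 Δ1=1110000 | 1Δ

0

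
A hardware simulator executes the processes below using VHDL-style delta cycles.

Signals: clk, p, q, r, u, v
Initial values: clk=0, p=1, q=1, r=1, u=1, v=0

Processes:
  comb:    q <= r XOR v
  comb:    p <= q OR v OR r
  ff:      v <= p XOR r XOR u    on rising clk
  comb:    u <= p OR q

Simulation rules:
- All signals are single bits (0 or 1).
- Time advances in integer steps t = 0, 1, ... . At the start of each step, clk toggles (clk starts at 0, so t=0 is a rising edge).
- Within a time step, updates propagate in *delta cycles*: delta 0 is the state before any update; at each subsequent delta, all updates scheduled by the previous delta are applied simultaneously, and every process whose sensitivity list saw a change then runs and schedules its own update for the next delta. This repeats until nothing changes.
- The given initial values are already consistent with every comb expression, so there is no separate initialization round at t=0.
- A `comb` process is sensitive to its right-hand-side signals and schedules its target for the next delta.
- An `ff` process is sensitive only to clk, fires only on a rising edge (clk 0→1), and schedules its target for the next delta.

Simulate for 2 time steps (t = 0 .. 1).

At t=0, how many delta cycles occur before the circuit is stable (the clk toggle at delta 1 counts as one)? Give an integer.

t0.Δ0 q=1 r=1 p=1 clk=0 u=1 v=0
t0.Δ1 q=1 r=1 p=1 clk=1 u=1 v=0
t0.Δ2 q=1 r=1 p=1 clk=1 u=1 v=1
t0.Δ3 q=0 r=1 p=1 clk=1 u=1 v=1
t1.Δ0 q=0 r=1 p=1 clk=1 u=1 v=1
t1.Δ1 q=0 r=1 p=1 clk=0 u=1 v=1

3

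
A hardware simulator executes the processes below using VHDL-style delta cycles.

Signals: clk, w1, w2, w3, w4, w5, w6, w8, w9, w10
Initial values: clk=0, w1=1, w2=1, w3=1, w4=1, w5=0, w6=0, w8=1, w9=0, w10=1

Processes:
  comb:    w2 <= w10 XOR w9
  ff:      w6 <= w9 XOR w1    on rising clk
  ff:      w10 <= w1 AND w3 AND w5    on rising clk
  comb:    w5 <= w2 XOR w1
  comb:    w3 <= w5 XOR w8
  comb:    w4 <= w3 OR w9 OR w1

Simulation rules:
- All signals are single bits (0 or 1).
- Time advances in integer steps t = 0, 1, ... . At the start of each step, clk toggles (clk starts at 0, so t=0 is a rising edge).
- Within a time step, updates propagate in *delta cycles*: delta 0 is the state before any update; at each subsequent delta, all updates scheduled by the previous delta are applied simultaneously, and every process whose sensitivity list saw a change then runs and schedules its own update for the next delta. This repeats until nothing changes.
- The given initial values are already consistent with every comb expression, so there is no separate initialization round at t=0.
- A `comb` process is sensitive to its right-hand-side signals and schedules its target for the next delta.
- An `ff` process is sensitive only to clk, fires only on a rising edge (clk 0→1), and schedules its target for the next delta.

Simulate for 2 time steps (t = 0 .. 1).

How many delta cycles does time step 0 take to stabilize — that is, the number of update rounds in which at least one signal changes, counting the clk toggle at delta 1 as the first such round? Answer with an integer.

5

t=0 Δ0: w3=1 w10=1 w9=0 w2=1 clk=0 w8=1 w6=0 w4=1 w1=1 w5=0
  Δ1: clk:0→1
  Δ2: w10:1→0, w6:0→1
  Δ3: w2:1→0
  Δ4: w5:0→1
  Δ5: w3:1→0
  (5Δ to stable)
t=1 Δ0: w3=0 w10=0 w9=0 w2=0 clk=1 w8=1 w6=1 w4=1 w1=1 w5=1
  Δ1: clk:1→0
  (1Δ to stable)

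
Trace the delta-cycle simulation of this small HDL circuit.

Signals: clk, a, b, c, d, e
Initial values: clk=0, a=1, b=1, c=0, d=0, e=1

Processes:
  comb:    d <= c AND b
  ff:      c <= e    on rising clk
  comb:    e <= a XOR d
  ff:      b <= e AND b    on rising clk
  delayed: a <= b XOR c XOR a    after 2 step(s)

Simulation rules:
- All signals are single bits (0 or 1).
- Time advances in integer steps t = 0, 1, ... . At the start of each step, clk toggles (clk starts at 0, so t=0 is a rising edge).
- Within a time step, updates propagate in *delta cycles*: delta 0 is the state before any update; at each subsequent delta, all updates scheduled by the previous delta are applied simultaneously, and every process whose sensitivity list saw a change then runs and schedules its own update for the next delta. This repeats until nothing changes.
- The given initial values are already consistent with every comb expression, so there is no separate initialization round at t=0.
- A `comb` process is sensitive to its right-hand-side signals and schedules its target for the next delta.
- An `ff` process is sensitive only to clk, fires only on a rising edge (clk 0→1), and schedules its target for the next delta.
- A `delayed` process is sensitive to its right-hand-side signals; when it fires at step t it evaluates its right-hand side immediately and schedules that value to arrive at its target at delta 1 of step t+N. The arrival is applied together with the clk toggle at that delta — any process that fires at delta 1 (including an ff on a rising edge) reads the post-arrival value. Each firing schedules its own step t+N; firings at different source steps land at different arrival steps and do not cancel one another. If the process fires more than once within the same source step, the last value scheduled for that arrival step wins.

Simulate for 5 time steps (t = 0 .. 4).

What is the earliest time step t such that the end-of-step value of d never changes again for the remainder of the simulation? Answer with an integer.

t0.Δ0 c=0 e=1 b=1 clk=0 a=1 d=0
t0.Δ1 c=0 e=1 b=1 clk=1 a=1 d=0
t0.Δ2 c=1 e=1 b=1 clk=1 a=1 d=0
t0.Δ3 c=1 e=1 b=1 clk=1 a=1 d=1
t0.Δ4 c=1 e=0 b=1 clk=1 a=1 d=1
t1.Δ0 c=1 e=0 b=1 clk=1 a=1 d=1
t1.Δ1 c=1 e=0 b=1 clk=0 a=1 d=1
t2.Δ0 c=1 e=0 b=1 clk=0 a=1 d=1
t2.Δ1 c=1 e=0 b=1 clk=1 a=1 d=1
t2.Δ2 c=0 e=0 b=0 clk=1 a=1 d=1
t2.Δ3 c=0 e=0 b=0 clk=1 a=1 d=0
t2.Δ4 c=0 e=1 b=0 clk=1 a=1 d=0
t3.Δ0 c=0 e=1 b=0 clk=1 a=1 d=0
t3.Δ1 c=0 e=1 b=0 clk=0 a=1 d=0
t4.Δ0 c=0 e=1 b=0 clk=0 a=1 d=0
t4.Δ1 c=0 e=1 b=0 clk=1 a=1 d=0
t4.Δ2 c=1 e=1 b=0 clk=1 a=1 d=0

2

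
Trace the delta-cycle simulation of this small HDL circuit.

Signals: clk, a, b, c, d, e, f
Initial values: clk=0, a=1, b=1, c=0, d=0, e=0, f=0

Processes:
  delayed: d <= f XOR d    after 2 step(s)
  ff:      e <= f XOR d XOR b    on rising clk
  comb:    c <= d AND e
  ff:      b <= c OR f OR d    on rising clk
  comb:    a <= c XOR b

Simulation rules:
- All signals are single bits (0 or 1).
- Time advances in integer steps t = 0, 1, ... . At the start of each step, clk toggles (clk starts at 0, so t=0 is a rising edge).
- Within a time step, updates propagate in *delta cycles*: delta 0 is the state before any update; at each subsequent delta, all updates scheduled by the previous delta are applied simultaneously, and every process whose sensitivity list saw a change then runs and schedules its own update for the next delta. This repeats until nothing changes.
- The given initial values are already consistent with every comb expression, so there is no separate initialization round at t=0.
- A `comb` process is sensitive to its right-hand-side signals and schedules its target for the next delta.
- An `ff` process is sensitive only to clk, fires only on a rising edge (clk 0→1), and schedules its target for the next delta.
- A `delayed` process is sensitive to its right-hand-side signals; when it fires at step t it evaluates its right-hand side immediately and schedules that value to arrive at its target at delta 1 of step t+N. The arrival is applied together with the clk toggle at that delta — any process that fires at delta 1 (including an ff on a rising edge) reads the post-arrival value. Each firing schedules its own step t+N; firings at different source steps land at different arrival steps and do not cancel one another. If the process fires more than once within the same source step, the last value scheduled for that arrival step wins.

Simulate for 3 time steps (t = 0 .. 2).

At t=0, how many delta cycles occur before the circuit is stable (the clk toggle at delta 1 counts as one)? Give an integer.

t=0 Δ0: c=0 a=1 d=0 clk=0 b=1 e=0 f=0
  Δ1: clk:0→1
  Δ2: b:1→0, e:0→1
  Δ3: a:1→0
  (3Δ to stable)
t=1 Δ0: c=0 a=0 d=0 clk=1 b=0 e=1 f=0
  Δ1: clk:1→0
  (1Δ to stable)
t=2 Δ0: c=0 a=0 d=0 clk=0 b=0 e=1 f=0
  Δ1: clk:0→1
  Δ2: e:1→0
  (2Δ to stable)

3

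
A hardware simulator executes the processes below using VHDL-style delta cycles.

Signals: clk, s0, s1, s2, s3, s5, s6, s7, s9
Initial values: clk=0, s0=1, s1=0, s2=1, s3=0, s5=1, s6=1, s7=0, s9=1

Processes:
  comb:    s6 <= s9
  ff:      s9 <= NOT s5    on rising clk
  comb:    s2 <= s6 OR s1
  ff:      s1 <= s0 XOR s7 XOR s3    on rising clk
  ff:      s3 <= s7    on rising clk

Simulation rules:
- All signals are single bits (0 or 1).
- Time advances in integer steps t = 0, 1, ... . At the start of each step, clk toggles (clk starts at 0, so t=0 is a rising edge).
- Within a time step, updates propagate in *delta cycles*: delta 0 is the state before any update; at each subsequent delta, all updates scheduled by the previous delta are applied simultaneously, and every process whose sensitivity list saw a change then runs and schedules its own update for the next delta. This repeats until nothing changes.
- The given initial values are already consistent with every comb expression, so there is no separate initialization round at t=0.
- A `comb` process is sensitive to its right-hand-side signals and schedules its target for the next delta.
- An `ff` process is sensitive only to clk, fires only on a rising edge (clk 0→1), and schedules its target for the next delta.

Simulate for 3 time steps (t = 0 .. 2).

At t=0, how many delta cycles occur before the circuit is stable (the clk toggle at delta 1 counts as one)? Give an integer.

[bits: s7,s0,s2,clk,s9,s6,s5,s1,s3]
t=0: Δ0=011011100 Δ1=011111100 Δ2=011101110 Δ3=011100110 | 3Δ
t=1: Δ0=011100110 Δ1=011000110 | 1Δ
t=2: Δ0=011000110 Δ1=011100110 | 1Δ

3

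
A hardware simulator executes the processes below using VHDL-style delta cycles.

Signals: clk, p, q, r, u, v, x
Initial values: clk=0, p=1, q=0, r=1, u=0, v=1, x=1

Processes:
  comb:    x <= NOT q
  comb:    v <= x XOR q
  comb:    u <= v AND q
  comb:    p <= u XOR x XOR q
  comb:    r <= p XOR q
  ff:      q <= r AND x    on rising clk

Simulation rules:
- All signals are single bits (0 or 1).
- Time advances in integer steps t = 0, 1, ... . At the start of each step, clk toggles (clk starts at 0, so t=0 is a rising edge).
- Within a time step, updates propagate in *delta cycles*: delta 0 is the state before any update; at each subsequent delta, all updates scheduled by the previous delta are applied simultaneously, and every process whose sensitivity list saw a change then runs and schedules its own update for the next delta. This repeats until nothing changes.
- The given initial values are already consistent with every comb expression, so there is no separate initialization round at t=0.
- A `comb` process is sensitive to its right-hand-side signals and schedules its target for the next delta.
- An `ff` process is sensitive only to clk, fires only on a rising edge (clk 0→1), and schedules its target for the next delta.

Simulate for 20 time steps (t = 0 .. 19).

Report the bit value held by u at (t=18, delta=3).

0

t=0 Δ0: u=0 p=1 v=1 x=1 clk=0 r=1 q=0
  Δ1: clk:0→1
  Δ2: q:0→1
  Δ3: u:0→1, p:1→0, v:1→0, x:1→0, r:1→0
  Δ4: u:1→0, v:0→1, r:0→1
  Δ5: u:0→1, p:0→1
  Δ6: p:1→0, r:1→0
  Δ7: r:0→1
  (7Δ to stable)
t=1 Δ0: u=1 p=0 v=1 x=0 clk=1 r=1 q=1
  Δ1: clk:1→0
  (1Δ to stable)
t=2 Δ0: u=1 p=0 v=1 x=0 clk=0 r=1 q=1
  Δ1: clk:0→1
  Δ2: q:1→0
  Δ3: u:1→0, p:0→1, v:1→0, x:0→1, r:1→0
  Δ4: v:0→1, r:0→1
  (4Δ to stable)
t=3 Δ0: u=0 p=1 v=1 x=1 clk=1 r=1 q=0
  Δ1: clk:1→0
  (1Δ to stable)
t=4 Δ0: u=0 p=1 v=1 x=1 clk=0 r=1 q=0
  Δ1: clk:0→1
  Δ2: q:0→1
  Δ3: u:0→1, p:1→0, v:1→0, x:1→0, r:1→0
  Δ4: u:1→0, v:0→1, r:0→1
  Δ5: u:0→1, p:0→1
  Δ6: p:1→0, r:1→0
  Δ7: r:0→1
  (7Δ to stable)
t=5 Δ0: u=1 p=0 v=1 x=0 clk=1 r=1 q=1
  Δ1: clk:1→0
  (1Δ to stable)
t=6 Δ0: u=1 p=0 v=1 x=0 clk=0 r=1 q=1
  Δ1: clk:0→1
  Δ2: q:1→0
  Δ3: u:1→0, p:0→1, v:1→0, x:0→1, r:1→0
  Δ4: v:0→1, r:0→1
  (4Δ to stable)
t=7 Δ0: u=0 p=1 v=1 x=1 clk=1 r=1 q=0
  Δ1: clk:1→0
  (1Δ to stable)
t=8 Δ0: u=0 p=1 v=1 x=1 clk=0 r=1 q=0
  Δ1: clk:0→1
  Δ2: q:0→1
  Δ3: u:0→1, p:1→0, v:1→0, x:1→0, r:1→0
  Δ4: u:1→0, v:0→1, r:0→1
  Δ5: u:0→1, p:0→1
  Δ6: p:1→0, r:1→0
  Δ7: r:0→1
  (7Δ to stable)
t=9 Δ0: u=1 p=0 v=1 x=0 clk=1 r=1 q=1
  Δ1: clk:1→0
  (1Δ to stable)
t=10 Δ0: u=1 p=0 v=1 x=0 clk=0 r=1 q=1
  Δ1: clk:0→1
  Δ2: q:1→0
  Δ3: u:1→0, p:0→1, v:1→0, x:0→1, r:1→0
  Δ4: v:0→1, r:0→1
  (4Δ to stable)
t=11 Δ0: u=0 p=1 v=1 x=1 clk=1 r=1 q=0
  Δ1: clk:1→0
  (1Δ to stable)
t=12 Δ0: u=0 p=1 v=1 x=1 clk=0 r=1 q=0
  Δ1: clk:0→1
  Δ2: q:0→1
  Δ3: u:0→1, p:1→0, v:1→0, x:1→0, r:1→0
  Δ4: u:1→0, v:0→1, r:0→1
  Δ5: u:0→1, p:0→1
  Δ6: p:1→0, r:1→0
  Δ7: r:0→1
  (7Δ to stable)
t=13 Δ0: u=1 p=0 v=1 x=0 clk=1 r=1 q=1
  Δ1: clk:1→0
  (1Δ to stable)
t=14 Δ0: u=1 p=0 v=1 x=0 clk=0 r=1 q=1
  Δ1: clk:0→1
  Δ2: q:1→0
  Δ3: u:1→0, p:0→1, v:1→0, x:0→1, r:1→0
  Δ4: v:0→1, r:0→1
  (4Δ to stable)
t=15 Δ0: u=0 p=1 v=1 x=1 clk=1 r=1 q=0
  Δ1: clk:1→0
  (1Δ to stable)
t=16 Δ0: u=0 p=1 v=1 x=1 clk=0 r=1 q=0
  Δ1: clk:0→1
  Δ2: q:0→1
  Δ3: u:0→1, p:1→0, v:1→0, x:1→0, r:1→0
  Δ4: u:1→0, v:0→1, r:0→1
  Δ5: u:0→1, p:0→1
  Δ6: p:1→0, r:1→0
  Δ7: r:0→1
  (7Δ to stable)
t=17 Δ0: u=1 p=0 v=1 x=0 clk=1 r=1 q=1
  Δ1: clk:1→0
  (1Δ to stable)
t=18 Δ0: u=1 p=0 v=1 x=0 clk=0 r=1 q=1
  Δ1: clk:0→1
  Δ2: q:1→0
  Δ3: u:1→0, p:0→1, v:1→0, x:0→1, r:1→0
  Δ4: v:0→1, r:0→1
  (4Δ to stable)
t=19 Δ0: u=0 p=1 v=1 x=1 clk=1 r=1 q=0
  Δ1: clk:1→0
  (1Δ to stable)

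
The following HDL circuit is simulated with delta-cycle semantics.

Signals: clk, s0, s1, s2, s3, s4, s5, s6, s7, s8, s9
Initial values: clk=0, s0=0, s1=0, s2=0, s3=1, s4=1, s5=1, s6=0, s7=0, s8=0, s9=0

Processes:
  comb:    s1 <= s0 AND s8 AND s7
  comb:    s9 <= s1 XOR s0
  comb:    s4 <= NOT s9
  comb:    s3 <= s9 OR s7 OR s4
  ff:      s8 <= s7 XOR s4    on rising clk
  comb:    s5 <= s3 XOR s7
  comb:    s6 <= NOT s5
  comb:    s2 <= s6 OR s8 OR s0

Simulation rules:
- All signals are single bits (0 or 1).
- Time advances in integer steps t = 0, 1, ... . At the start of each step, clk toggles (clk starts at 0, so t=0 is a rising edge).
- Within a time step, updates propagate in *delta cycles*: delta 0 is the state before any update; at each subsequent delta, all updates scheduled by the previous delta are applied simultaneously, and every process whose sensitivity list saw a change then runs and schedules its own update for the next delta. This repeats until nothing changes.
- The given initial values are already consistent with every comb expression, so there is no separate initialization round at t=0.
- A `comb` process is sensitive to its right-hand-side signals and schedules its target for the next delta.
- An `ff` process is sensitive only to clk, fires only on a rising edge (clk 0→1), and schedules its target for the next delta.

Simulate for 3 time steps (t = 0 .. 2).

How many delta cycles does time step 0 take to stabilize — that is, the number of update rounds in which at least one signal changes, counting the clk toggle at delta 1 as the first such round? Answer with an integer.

[bits: s2,s0,s6,s5,s7,s3,s9,clk,s4,s8,s1]
t=0: Δ0=00010100100 Δ1=00010101100 Δ2=00010101110 Δ3=10010101110 | 3Δ
t=1: Δ0=10010101110 Δ1=10010100110 | 1Δ
t=2: Δ0=10010100110 Δ1=10010101110 | 1Δ

3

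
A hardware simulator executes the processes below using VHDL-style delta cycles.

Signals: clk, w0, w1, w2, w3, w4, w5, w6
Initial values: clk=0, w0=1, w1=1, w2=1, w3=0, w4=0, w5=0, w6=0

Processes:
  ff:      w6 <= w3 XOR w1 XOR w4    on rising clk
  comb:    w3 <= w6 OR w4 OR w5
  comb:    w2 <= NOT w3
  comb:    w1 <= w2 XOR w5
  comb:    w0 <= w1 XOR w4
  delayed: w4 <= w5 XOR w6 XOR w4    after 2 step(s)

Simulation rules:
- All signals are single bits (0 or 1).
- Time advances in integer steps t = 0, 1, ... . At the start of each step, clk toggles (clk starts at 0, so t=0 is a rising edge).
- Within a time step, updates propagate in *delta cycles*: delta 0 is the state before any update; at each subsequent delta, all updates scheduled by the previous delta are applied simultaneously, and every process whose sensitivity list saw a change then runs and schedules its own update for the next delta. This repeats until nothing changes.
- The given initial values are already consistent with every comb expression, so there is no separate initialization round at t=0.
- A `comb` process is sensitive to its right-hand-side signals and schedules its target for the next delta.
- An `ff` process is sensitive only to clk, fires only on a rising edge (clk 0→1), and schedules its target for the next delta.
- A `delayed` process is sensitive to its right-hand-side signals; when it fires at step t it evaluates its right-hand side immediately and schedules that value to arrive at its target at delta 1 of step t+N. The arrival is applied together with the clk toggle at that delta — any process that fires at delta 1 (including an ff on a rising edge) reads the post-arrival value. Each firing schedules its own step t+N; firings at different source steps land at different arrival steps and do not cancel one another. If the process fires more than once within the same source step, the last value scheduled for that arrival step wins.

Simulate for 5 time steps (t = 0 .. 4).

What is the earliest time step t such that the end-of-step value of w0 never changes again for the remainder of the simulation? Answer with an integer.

2

t=0 Δ0: w3=0 w4=0 w2=1 clk=0 w0=1 w1=1 w5=0 w6=0
  Δ1: clk:0→1
  Δ2: w6:0→1
  Δ3: w3:0→1
  Δ4: w2:1→0
  Δ5: w1:1→0
  Δ6: w0:1→0
  (6Δ to stable)
t=1 Δ0: w3=1 w4=0 w2=0 clk=1 w0=0 w1=0 w5=0 w6=1
  Δ1: clk:1→0
  (1Δ to stable)
t=2 Δ0: w3=1 w4=0 w2=0 clk=0 w0=0 w1=0 w5=0 w6=1
  Δ1: w4:0→1, clk:0→1
  Δ2: w0:0→1, w6:1→0
  (2Δ to stable)
t=3 Δ0: w3=1 w4=1 w2=0 clk=1 w0=1 w1=0 w5=0 w6=0
  Δ1: clk:1→0
  (1Δ to stable)
t=4 Δ0: w3=1 w4=1 w2=0 clk=0 w0=1 w1=0 w5=0 w6=0
  Δ1: clk:0→1
  (1Δ to stable)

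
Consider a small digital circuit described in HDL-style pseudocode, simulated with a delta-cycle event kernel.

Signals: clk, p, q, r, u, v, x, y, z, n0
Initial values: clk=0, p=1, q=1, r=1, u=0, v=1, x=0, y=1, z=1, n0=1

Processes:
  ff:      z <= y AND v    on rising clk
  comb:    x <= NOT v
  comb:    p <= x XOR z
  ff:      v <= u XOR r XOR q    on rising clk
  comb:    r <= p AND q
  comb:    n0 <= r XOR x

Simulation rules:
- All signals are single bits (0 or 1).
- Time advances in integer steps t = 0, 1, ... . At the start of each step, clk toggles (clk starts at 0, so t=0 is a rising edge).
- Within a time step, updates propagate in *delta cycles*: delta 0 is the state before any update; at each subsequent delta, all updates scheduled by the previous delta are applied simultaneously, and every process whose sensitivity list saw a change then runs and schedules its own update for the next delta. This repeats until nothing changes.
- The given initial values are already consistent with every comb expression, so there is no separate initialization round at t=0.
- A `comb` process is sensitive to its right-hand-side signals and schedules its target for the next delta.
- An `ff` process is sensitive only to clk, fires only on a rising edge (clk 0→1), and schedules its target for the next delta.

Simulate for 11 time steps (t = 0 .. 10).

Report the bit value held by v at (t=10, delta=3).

1

t0.Δ0 z=1 r=1 n0=1 p=1 clk=0 y=1 v=1 q=1 x=0 u=0
t0.Δ1 z=1 r=1 n0=1 p=1 clk=1 y=1 v=1 q=1 x=0 u=0
t0.Δ2 z=1 r=1 n0=1 p=1 clk=1 y=1 v=0 q=1 x=0 u=0
t0.Δ3 z=1 r=1 n0=1 p=1 clk=1 y=1 v=0 q=1 x=1 u=0
t0.Δ4 z=1 r=1 n0=0 p=0 clk=1 y=1 v=0 q=1 x=1 u=0
t0.Δ5 z=1 r=0 n0=0 p=0 clk=1 y=1 v=0 q=1 x=1 u=0
t0.Δ6 z=1 r=0 n0=1 p=0 clk=1 y=1 v=0 q=1 x=1 u=0
t1.Δ0 z=1 r=0 n0=1 p=0 clk=1 y=1 v=0 q=1 x=1 u=0
t1.Δ1 z=1 r=0 n0=1 p=0 clk=0 y=1 v=0 q=1 x=1 u=0
t2.Δ0 z=1 r=0 n0=1 p=0 clk=0 y=1 v=0 q=1 x=1 u=0
t2.Δ1 z=1 r=0 n0=1 p=0 clk=1 y=1 v=0 q=1 x=1 u=0
t2.Δ2 z=0 r=0 n0=1 p=0 clk=1 y=1 v=1 q=1 x=1 u=0
t2.Δ3 z=0 r=0 n0=1 p=1 clk=1 y=1 v=1 q=1 x=0 u=0
t2.Δ4 z=0 r=1 n0=0 p=0 clk=1 y=1 v=1 q=1 x=0 u=0
t2.Δ5 z=0 r=0 n0=1 p=0 clk=1 y=1 v=1 q=1 x=0 u=0
t2.Δ6 z=0 r=0 n0=0 p=0 clk=1 y=1 v=1 q=1 x=0 u=0
t3.Δ0 z=0 r=0 n0=0 p=0 clk=1 y=1 v=1 q=1 x=0 u=0
t3.Δ1 z=0 r=0 n0=0 p=0 clk=0 y=1 v=1 q=1 x=0 u=0
t4.Δ0 z=0 r=0 n0=0 p=0 clk=0 y=1 v=1 q=1 x=0 u=0
t4.Δ1 z=0 r=0 n0=0 p=0 clk=1 y=1 v=1 q=1 x=0 u=0
t4.Δ2 z=1 r=0 n0=0 p=0 clk=1 y=1 v=1 q=1 x=0 u=0
t4.Δ3 z=1 r=0 n0=0 p=1 clk=1 y=1 v=1 q=1 x=0 u=0
t4.Δ4 z=1 r=1 n0=0 p=1 clk=1 y=1 v=1 q=1 x=0 u=0
t4.Δ5 z=1 r=1 n0=1 p=1 clk=1 y=1 v=1 q=1 x=0 u=0
t5.Δ0 z=1 r=1 n0=1 p=1 clk=1 y=1 v=1 q=1 x=0 u=0
t5.Δ1 z=1 r=1 n0=1 p=1 clk=0 y=1 v=1 q=1 x=0 u=0
t6.Δ0 z=1 r=1 n0=1 p=1 clk=0 y=1 v=1 q=1 x=0 u=0
t6.Δ1 z=1 r=1 n0=1 p=1 clk=1 y=1 v=1 q=1 x=0 u=0
t6.Δ2 z=1 r=1 n0=1 p=1 clk=1 y=1 v=0 q=1 x=0 u=0
t6.Δ3 z=1 r=1 n0=1 p=1 clk=1 y=1 v=0 q=1 x=1 u=0
t6.Δ4 z=1 r=1 n0=0 p=0 clk=1 y=1 v=0 q=1 x=1 u=0
t6.Δ5 z=1 r=0 n0=0 p=0 clk=1 y=1 v=0 q=1 x=1 u=0
t6.Δ6 z=1 r=0 n0=1 p=0 clk=1 y=1 v=0 q=1 x=1 u=0
t7.Δ0 z=1 r=0 n0=1 p=0 clk=1 y=1 v=0 q=1 x=1 u=0
t7.Δ1 z=1 r=0 n0=1 p=0 clk=0 y=1 v=0 q=1 x=1 u=0
t8.Δ0 z=1 r=0 n0=1 p=0 clk=0 y=1 v=0 q=1 x=1 u=0
t8.Δ1 z=1 r=0 n0=1 p=0 clk=1 y=1 v=0 q=1 x=1 u=0
t8.Δ2 z=0 r=0 n0=1 p=0 clk=1 y=1 v=1 q=1 x=1 u=0
t8.Δ3 z=0 r=0 n0=1 p=1 clk=1 y=1 v=1 q=1 x=0 u=0
t8.Δ4 z=0 r=1 n0=0 p=0 clk=1 y=1 v=1 q=1 x=0 u=0
t8.Δ5 z=0 r=0 n0=1 p=0 clk=1 y=1 v=1 q=1 x=0 u=0
t8.Δ6 z=0 r=0 n0=0 p=0 clk=1 y=1 v=1 q=1 x=0 u=0
t9.Δ0 z=0 r=0 n0=0 p=0 clk=1 y=1 v=1 q=1 x=0 u=0
t9.Δ1 z=0 r=0 n0=0 p=0 clk=0 y=1 v=1 q=1 x=0 u=0
t10.Δ0 z=0 r=0 n0=0 p=0 clk=0 y=1 v=1 q=1 x=0 u=0
t10.Δ1 z=0 r=0 n0=0 p=0 clk=1 y=1 v=1 q=1 x=0 u=0
t10.Δ2 z=1 r=0 n0=0 p=0 clk=1 y=1 v=1 q=1 x=0 u=0
t10.Δ3 z=1 r=0 n0=0 p=1 clk=1 y=1 v=1 q=1 x=0 u=0
t10.Δ4 z=1 r=1 n0=0 p=1 clk=1 y=1 v=1 q=1 x=0 u=0
t10.Δ5 z=1 r=1 n0=1 p=1 clk=1 y=1 v=1 q=1 x=0 u=0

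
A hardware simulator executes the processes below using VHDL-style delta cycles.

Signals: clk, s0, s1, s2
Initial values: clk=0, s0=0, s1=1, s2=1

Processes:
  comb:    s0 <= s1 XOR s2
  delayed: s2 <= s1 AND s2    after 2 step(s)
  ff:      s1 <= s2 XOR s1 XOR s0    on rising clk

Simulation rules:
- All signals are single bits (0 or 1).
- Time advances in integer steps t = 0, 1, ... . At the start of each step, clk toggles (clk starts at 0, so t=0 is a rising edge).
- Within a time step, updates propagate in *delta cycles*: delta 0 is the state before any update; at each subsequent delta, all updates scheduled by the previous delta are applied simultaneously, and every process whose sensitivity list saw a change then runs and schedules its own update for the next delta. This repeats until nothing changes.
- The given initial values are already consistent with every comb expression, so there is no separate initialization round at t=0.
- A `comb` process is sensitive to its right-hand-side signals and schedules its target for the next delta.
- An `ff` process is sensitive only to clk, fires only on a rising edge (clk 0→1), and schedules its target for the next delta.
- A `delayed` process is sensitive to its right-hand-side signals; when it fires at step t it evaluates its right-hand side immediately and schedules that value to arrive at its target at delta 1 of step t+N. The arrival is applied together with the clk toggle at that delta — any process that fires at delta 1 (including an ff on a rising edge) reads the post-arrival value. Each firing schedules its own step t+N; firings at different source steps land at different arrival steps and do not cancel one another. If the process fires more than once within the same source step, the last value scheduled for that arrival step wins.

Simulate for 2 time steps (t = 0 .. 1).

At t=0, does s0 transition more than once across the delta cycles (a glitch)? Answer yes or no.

t=0 Δ0: s1=1 s2=1 s0=0 clk=0
  Δ1: clk:0→1
  Δ2: s1:1→0
  Δ3: s0:0→1
  (3Δ to stable)
t=1 Δ0: s1=0 s2=1 s0=1 clk=1
  Δ1: clk:1→0
  (1Δ to stable)

no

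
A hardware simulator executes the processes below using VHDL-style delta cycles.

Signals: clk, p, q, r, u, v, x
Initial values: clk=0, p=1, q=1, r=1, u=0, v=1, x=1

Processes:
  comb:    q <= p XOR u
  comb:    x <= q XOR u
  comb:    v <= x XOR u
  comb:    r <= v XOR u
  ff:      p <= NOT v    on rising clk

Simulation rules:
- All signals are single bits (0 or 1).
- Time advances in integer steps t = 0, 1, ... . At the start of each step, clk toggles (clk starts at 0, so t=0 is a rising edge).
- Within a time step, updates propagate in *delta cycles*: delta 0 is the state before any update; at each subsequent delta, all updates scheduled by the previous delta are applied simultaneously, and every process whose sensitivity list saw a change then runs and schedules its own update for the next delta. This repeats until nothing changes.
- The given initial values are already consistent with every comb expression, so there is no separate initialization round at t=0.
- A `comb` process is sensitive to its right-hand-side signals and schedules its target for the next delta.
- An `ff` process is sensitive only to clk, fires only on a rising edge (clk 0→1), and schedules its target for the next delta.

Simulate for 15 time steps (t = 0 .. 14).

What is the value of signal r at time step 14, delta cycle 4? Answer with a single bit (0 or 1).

0

t0.Δ0 q=1 r=1 x=1 p=1 clk=0 v=1 u=0
t0.Δ1 q=1 r=1 x=1 p=1 clk=1 v=1 u=0
t0.Δ2 q=1 r=1 x=1 p=0 clk=1 v=1 u=0
t0.Δ3 q=0 r=1 x=1 p=0 clk=1 v=1 u=0
t0.Δ4 q=0 r=1 x=0 p=0 clk=1 v=1 u=0
t0.Δ5 q=0 r=1 x=0 p=0 clk=1 v=0 u=0
t0.Δ6 q=0 r=0 x=0 p=0 clk=1 v=0 u=0
t1.Δ0 q=0 r=0 x=0 p=0 clk=1 v=0 u=0
t1.Δ1 q=0 r=0 x=0 p=0 clk=0 v=0 u=0
t2.Δ0 q=0 r=0 x=0 p=0 clk=0 v=0 u=0
t2.Δ1 q=0 r=0 x=0 p=0 clk=1 v=0 u=0
t2.Δ2 q=0 r=0 x=0 p=1 clk=1 v=0 u=0
t2.Δ3 q=1 r=0 x=0 p=1 clk=1 v=0 u=0
t2.Δ4 q=1 r=0 x=1 p=1 clk=1 v=0 u=0
t2.Δ5 q=1 r=0 x=1 p=1 clk=1 v=1 u=0
t2.Δ6 q=1 r=1 x=1 p=1 clk=1 v=1 u=0
t3.Δ0 q=1 r=1 x=1 p=1 clk=1 v=1 u=0
t3.Δ1 q=1 r=1 x=1 p=1 clk=0 v=1 u=0
t4.Δ0 q=1 r=1 x=1 p=1 clk=0 v=1 u=0
t4.Δ1 q=1 r=1 x=1 p=1 clk=1 v=1 u=0
t4.Δ2 q=1 r=1 x=1 p=0 clk=1 v=1 u=0
t4.Δ3 q=0 r=1 x=1 p=0 clk=1 v=1 u=0
t4.Δ4 q=0 r=1 x=0 p=0 clk=1 v=1 u=0
t4.Δ5 q=0 r=1 x=0 p=0 clk=1 v=0 u=0
t4.Δ6 q=0 r=0 x=0 p=0 clk=1 v=0 u=0
t5.Δ0 q=0 r=0 x=0 p=0 clk=1 v=0 u=0
t5.Δ1 q=0 r=0 x=0 p=0 clk=0 v=0 u=0
t6.Δ0 q=0 r=0 x=0 p=0 clk=0 v=0 u=0
t6.Δ1 q=0 r=0 x=0 p=0 clk=1 v=0 u=0
t6.Δ2 q=0 r=0 x=0 p=1 clk=1 v=0 u=0
t6.Δ3 q=1 r=0 x=0 p=1 clk=1 v=0 u=0
t6.Δ4 q=1 r=0 x=1 p=1 clk=1 v=0 u=0
t6.Δ5 q=1 r=0 x=1 p=1 clk=1 v=1 u=0
t6.Δ6 q=1 r=1 x=1 p=1 clk=1 v=1 u=0
t7.Δ0 q=1 r=1 x=1 p=1 clk=1 v=1 u=0
t7.Δ1 q=1 r=1 x=1 p=1 clk=0 v=1 u=0
t8.Δ0 q=1 r=1 x=1 p=1 clk=0 v=1 u=0
t8.Δ1 q=1 r=1 x=1 p=1 clk=1 v=1 u=0
t8.Δ2 q=1 r=1 x=1 p=0 clk=1 v=1 u=0
t8.Δ3 q=0 r=1 x=1 p=0 clk=1 v=1 u=0
t8.Δ4 q=0 r=1 x=0 p=0 clk=1 v=1 u=0
t8.Δ5 q=0 r=1 x=0 p=0 clk=1 v=0 u=0
t8.Δ6 q=0 r=0 x=0 p=0 clk=1 v=0 u=0
t9.Δ0 q=0 r=0 x=0 p=0 clk=1 v=0 u=0
t9.Δ1 q=0 r=0 x=0 p=0 clk=0 v=0 u=0
t10.Δ0 q=0 r=0 x=0 p=0 clk=0 v=0 u=0
t10.Δ1 q=0 r=0 x=0 p=0 clk=1 v=0 u=0
t10.Δ2 q=0 r=0 x=0 p=1 clk=1 v=0 u=0
t10.Δ3 q=1 r=0 x=0 p=1 clk=1 v=0 u=0
t10.Δ4 q=1 r=0 x=1 p=1 clk=1 v=0 u=0
t10.Δ5 q=1 r=0 x=1 p=1 clk=1 v=1 u=0
t10.Δ6 q=1 r=1 x=1 p=1 clk=1 v=1 u=0
t11.Δ0 q=1 r=1 x=1 p=1 clk=1 v=1 u=0
t11.Δ1 q=1 r=1 x=1 p=1 clk=0 v=1 u=0
t12.Δ0 q=1 r=1 x=1 p=1 clk=0 v=1 u=0
t12.Δ1 q=1 r=1 x=1 p=1 clk=1 v=1 u=0
t12.Δ2 q=1 r=1 x=1 p=0 clk=1 v=1 u=0
t12.Δ3 q=0 r=1 x=1 p=0 clk=1 v=1 u=0
t12.Δ4 q=0 r=1 x=0 p=0 clk=1 v=1 u=0
t12.Δ5 q=0 r=1 x=0 p=0 clk=1 v=0 u=0
t12.Δ6 q=0 r=0 x=0 p=0 clk=1 v=0 u=0
t13.Δ0 q=0 r=0 x=0 p=0 clk=1 v=0 u=0
t13.Δ1 q=0 r=0 x=0 p=0 clk=0 v=0 u=0
t14.Δ0 q=0 r=0 x=0 p=0 clk=0 v=0 u=0
t14.Δ1 q=0 r=0 x=0 p=0 clk=1 v=0 u=0
t14.Δ2 q=0 r=0 x=0 p=1 clk=1 v=0 u=0
t14.Δ3 q=1 r=0 x=0 p=1 clk=1 v=0 u=0
t14.Δ4 q=1 r=0 x=1 p=1 clk=1 v=0 u=0
t14.Δ5 q=1 r=0 x=1 p=1 clk=1 v=1 u=0
t14.Δ6 q=1 r=1 x=1 p=1 clk=1 v=1 u=0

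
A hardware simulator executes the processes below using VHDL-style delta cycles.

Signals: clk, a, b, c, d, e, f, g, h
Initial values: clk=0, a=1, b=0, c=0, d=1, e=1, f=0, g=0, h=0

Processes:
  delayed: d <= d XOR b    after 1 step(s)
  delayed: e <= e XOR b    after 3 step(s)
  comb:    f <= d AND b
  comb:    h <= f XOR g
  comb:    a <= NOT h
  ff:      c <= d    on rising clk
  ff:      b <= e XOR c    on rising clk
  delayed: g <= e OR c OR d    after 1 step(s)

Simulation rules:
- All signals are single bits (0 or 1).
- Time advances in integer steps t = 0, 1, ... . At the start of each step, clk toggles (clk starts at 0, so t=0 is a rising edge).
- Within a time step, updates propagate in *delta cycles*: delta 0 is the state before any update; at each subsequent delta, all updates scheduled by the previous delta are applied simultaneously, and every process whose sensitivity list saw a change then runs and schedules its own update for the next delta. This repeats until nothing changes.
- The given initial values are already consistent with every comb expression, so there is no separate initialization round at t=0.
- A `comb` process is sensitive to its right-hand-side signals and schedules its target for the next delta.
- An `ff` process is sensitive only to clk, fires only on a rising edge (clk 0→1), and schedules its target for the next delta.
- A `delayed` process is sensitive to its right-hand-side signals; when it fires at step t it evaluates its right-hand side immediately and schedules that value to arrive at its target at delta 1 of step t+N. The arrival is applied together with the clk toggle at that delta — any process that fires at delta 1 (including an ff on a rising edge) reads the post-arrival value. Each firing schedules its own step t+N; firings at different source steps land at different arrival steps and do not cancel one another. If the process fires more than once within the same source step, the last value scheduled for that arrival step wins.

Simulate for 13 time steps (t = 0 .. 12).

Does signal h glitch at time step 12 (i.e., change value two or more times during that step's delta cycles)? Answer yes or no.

no

t=0 Δ0: c=0 e=1 f=0 b=0 a=1 d=1 g=0 h=0 clk=0
  Δ1: clk:0→1
  Δ2: c:0→1, b:0→1
  Δ3: f:0→1
  Δ4: h:0→1
  Δ5: a:1→0
  (5Δ to stable)
t=1 Δ0: c=1 e=1 f=1 b=1 a=0 d=1 g=0 h=1 clk=1
  Δ1: d:1→0, g:0→1, clk:1→0
  Δ2: f:1→0, h:1→0
  Δ3: a:0→1, h:0→1
  Δ4: a:1→0
  (4Δ to stable)
t=2 Δ0: c=1 e=1 f=0 b=1 a=0 d=0 g=1 h=1 clk=0
  Δ1: d:0→1, clk:0→1
  Δ2: f:0→1, b:1→0
  Δ3: f:1→0, h:1→0
  Δ4: a:0→1, h:0→1
  Δ5: a:1→0
  (5Δ to stable)
t=3 Δ0: c=1 e=1 f=0 b=0 a=0 d=1 g=1 h=1 clk=1
  Δ1: e:1→0, clk:1→0
  (1Δ to stable)
t=4 Δ0: c=1 e=0 f=0 b=0 a=0 d=1 g=1 h=1 clk=0
  Δ1: clk:0→1
  Δ2: b:0→1
  Δ3: f:0→1
  Δ4: h:1→0
  Δ5: a:0→1
  (5Δ to stable)
t=5 Δ0: c=1 e=0 f=1 b=1 a=1 d=1 g=1 h=0 clk=1
  Δ1: e:0→1, d:1→0, clk:1→0
  Δ2: f:1→0
  Δ3: h:0→1
  Δ4: a:1→0
  (4Δ to stable)
t=6 Δ0: c=1 e=1 f=0 b=1 a=0 d=0 g=1 h=1 clk=0
  Δ1: e:1→0, d:0→1, clk:0→1
  Δ2: f:0→1
  Δ3: h:1→0
  Δ4: a:0→1
  (4Δ to stable)
t=7 Δ0: c=1 e=0 f=1 b=1 a=1 d=1 g=1 h=0 clk=1
  Δ1: e:0→1, d:1→0, clk:1→0
  Δ2: f:1→0
  Δ3: h:0→1
  Δ4: a:1→0
  (4Δ to stable)
t=8 Δ0: c=1 e=1 f=0 b=1 a=0 d=0 g=1 h=1 clk=0
  Δ1: e:1→0, d:0→1, clk:0→1
  Δ2: f:0→1
  Δ3: h:1→0
  Δ4: a:0→1
  (4Δ to stable)
t=9 Δ0: c=1 e=0 f=1 b=1 a=1 d=1 g=1 h=0 clk=1
  Δ1: e:0→1, d:1→0, clk:1→0
  Δ2: f:1→0
  Δ3: h:0→1
  Δ4: a:1→0
  (4Δ to stable)
t=10 Δ0: c=1 e=1 f=0 b=1 a=0 d=0 g=1 h=1 clk=0
  Δ1: e:1→0, d:0→1, clk:0→1
  Δ2: f:0→1
  Δ3: h:1→0
  Δ4: a:0→1
  (4Δ to stable)
t=11 Δ0: c=1 e=0 f=1 b=1 a=1 d=1 g=1 h=0 clk=1
  Δ1: e:0→1, d:1→0, clk:1→0
  Δ2: f:1→0
  Δ3: h:0→1
  Δ4: a:1→0
  (4Δ to stable)
t=12 Δ0: c=1 e=1 f=0 b=1 a=0 d=0 g=1 h=1 clk=0
  Δ1: e:1→0, d:0→1, clk:0→1
  Δ2: f:0→1
  Δ3: h:1→0
  Δ4: a:0→1
  (4Δ to stable)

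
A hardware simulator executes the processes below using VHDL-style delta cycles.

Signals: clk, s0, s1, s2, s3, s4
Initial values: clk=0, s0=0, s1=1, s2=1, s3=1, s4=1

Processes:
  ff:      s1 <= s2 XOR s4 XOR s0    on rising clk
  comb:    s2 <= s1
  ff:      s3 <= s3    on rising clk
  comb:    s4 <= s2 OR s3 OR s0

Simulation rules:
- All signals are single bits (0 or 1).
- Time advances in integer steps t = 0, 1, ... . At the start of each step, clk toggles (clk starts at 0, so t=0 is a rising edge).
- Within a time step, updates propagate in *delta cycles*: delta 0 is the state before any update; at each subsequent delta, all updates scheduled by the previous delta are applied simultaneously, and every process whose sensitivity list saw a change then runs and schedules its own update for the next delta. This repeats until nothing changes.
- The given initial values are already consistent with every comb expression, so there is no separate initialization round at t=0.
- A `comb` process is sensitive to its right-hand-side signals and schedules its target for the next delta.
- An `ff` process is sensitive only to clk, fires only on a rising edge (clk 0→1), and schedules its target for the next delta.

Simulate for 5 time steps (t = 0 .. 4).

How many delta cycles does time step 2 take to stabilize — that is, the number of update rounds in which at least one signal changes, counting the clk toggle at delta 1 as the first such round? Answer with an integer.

t=0 Δ0: s1=1 s3=1 s0=0 clk=0 s4=1 s2=1
  Δ1: clk:0→1
  Δ2: s1:1→0
  Δ3: s2:1→0
  (3Δ to stable)
t=1 Δ0: s1=0 s3=1 s0=0 clk=1 s4=1 s2=0
  Δ1: clk:1→0
  (1Δ to stable)
t=2 Δ0: s1=0 s3=1 s0=0 clk=0 s4=1 s2=0
  Δ1: clk:0→1
  Δ2: s1:0→1
  Δ3: s2:0→1
  (3Δ to stable)
t=3 Δ0: s1=1 s3=1 s0=0 clk=1 s4=1 s2=1
  Δ1: clk:1→0
  (1Δ to stable)
t=4 Δ0: s1=1 s3=1 s0=0 clk=0 s4=1 s2=1
  Δ1: clk:0→1
  Δ2: s1:1→0
  Δ3: s2:1→0
  (3Δ to stable)

3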